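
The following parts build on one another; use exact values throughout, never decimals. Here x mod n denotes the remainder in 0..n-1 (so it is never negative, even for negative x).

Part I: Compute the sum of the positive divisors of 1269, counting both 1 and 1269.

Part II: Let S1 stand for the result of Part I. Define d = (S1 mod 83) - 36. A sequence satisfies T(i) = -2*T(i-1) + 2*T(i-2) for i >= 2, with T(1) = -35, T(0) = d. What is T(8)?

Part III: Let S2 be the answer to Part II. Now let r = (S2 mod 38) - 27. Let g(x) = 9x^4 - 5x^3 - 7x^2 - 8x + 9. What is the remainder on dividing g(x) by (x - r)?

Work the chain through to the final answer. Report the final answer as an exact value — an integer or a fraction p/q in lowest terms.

Part I: 1269 = 3^3 * 47; sigma = (1 + 3 + 9 + 27) * (1 + 47) = 40 * 48 = 1920; answer 1920
Part II: S1 = 1920; d = -25; T(2) = -2*(-35) + 2*(-25) = 20; iterating: T(2)=20, T(3)=-110, T(4)=260, T(5)=-740, T(6)=2000, T(7)=-5480, T(8)=14960; answer 14960
Part III: S2 = 14960; r = -1; remainder = value at the root: 9*(-1)^4 - 5*(-1)^3 - 7*(-1)^2 - 8*(-1)^1 + 9 = (9) + (5) + (-7) + (8) + (9) = 24; answer 24

24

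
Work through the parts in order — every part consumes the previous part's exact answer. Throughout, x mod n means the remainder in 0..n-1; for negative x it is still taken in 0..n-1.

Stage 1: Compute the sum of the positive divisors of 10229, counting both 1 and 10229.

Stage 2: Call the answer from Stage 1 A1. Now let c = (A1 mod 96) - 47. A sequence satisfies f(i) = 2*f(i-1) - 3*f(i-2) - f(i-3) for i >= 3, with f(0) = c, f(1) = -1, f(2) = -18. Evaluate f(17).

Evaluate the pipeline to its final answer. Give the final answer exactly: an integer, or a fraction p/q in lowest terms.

148478

Stage 1: 10229 = 53 * 193; sigma = (1 + 53) * (1 + 193) = 54 * 194 = 10476; answer 10476
Stage 2: A1 = 10476; c = -35; f(3) = 2*(-18) - 3*(-1) - 1*(-35) = 2; iterating: f(3)=2, f(4)=59, f(5)=130, f(6)=81, f(7)=-287, f(8)=-947, f(9)=-1114, f(10)=900, f(11)=6089, f(12)=10592, f(13)=2017, f(14)=-33831, f(15)=-84305, f(16)=-69134, f(17)=148478; answer 148478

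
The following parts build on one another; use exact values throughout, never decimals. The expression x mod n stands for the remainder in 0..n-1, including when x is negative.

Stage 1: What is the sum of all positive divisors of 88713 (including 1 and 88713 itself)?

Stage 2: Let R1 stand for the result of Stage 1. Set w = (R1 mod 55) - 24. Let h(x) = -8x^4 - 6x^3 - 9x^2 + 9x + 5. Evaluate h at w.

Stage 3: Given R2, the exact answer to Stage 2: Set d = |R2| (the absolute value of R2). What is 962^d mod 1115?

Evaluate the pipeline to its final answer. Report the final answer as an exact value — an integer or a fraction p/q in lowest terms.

Stage 1: 88713 = 3^2 * 9857; sigma = (1 + 3 + 9) * (1 + 9857) = 13 * 9858 = 128154; answer 128154
Stage 2: R1 = 128154; w = -20; -8*(-20)^4 - 6*(-20)^3 - 9*(-20)^2 + 9*(-20)^1 + 5 = (-1280000) + (48000) + (-3600) + (-180) + (5) = -1235775; answer -1235775
Stage 3: R2 = -1235775; d = 1235775; squarings mod 1115: 962^1=962, 962^2=1109, 962^4=36, 962^8=181, 962^16=426, 962^32=846, 962^64=1001, 962^128=731, 962^256=276, 962^512=356, 962^1024=741, 962^2048=501, 962^4096=126, 962^8192=266, 962^16384=511, 962^32768=211, 962^65536=1036, 962^131072=666, 962^262144=901, 962^524288=81, 962^1048576=986; 962^1235775 = 962^1 * 962^2 * 962^4 * 962^8 * 962^16 * 962^32 * 962^256 * 962^512 * 962^2048 * 962^4096 * 962^16384 * 962^32768 * 962^131072 * 962^1048576 = 843 (mod 1115); answer 843

843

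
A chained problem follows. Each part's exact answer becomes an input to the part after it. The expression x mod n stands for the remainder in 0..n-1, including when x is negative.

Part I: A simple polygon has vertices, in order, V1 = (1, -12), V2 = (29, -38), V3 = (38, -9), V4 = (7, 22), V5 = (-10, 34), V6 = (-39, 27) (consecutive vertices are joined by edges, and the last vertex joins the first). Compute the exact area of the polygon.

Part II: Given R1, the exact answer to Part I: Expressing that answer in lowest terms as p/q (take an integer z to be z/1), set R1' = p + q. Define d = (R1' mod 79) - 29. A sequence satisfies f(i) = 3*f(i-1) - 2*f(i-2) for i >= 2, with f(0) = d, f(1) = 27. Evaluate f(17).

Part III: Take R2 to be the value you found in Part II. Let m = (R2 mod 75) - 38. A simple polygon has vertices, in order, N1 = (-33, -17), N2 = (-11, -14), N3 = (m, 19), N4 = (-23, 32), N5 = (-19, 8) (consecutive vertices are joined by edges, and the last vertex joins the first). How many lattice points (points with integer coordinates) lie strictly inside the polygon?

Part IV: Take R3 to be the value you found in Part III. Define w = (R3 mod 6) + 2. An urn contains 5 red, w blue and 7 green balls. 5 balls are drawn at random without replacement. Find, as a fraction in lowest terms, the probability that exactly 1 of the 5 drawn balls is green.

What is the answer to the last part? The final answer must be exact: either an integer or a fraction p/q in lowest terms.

Part I: cross terms: (1*-38 - 29*-12)=310, (29*-9 - 38*-38)=1183, (38*22 - 7*-9)=899, (7*34 - -10*22)=458, (-10*27 - -39*34)=1056, (-39*-12 - 1*27)=441; twice the area = |4347| = 4347; area = 4347/2; answer 4347/2
Part II: R1 = 4347/2; threaded value p + q = 4349; d = -25; f(2) = 3*(27) - 2*(-25) = 131; iterating: f(2)=131, f(3)=339, f(4)=755, f(5)=1587, f(6)=3251, f(7)=6579, f(8)=13235, f(9)=26547, f(10)=53171, f(11)=106419, f(12)=212915, f(13)=425907, f(14)=851891, f(15)=1703859, f(16)=3407795, f(17)=6815667; answer 6815667
Part III: R2 = 6815667; m = 4; cross terms: (-33*-14 - -11*-17)=275, (-11*19 - 4*-14)=-153, (4*32 - -23*19)=565, (-23*8 - -19*32)=424, (-19*-17 - -33*8)=587; twice the area = |1698| = 1698; area = 849; boundary points = 1 + 3 + 1 + 4 + 1 = 10; strictly interior points = area - boundary/2 + 1 = 845; answer 845
Part IV: R3 = 845; w = 7; total draws C(19,5) = 11628; favorable C(7,1)*C(12,4) = 3465; P = 385/1292; answer 385/1292

385/1292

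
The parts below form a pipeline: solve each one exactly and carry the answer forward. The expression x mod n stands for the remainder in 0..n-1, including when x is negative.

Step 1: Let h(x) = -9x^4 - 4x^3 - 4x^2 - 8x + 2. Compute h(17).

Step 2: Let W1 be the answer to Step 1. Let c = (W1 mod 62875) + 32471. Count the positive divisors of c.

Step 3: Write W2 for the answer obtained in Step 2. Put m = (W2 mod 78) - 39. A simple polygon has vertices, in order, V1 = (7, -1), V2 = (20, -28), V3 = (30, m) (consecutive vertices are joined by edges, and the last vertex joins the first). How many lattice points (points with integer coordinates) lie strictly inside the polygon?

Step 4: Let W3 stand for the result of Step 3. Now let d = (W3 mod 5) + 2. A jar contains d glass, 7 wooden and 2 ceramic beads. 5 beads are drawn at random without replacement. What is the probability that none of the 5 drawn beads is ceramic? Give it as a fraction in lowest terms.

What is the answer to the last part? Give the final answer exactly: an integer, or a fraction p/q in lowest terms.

Step 1: -9*(17)^4 - 4*(17)^3 - 4*(17)^2 - 8*(17)^1 + 2 = (-751689) + (-19652) + (-1156) + (-136) + (2) = -772631; answer -772631
Step 2: W1 = -772631; c = 77215; 77215 = 5 * 15443; number of divisors = (1+1) * (1+1) = 4; answer 4
Step 3: W2 = 4; m = -35; cross terms: (7*-28 - 20*-1)=-176, (20*-35 - 30*-28)=140, (30*-1 - 7*-35)=215; twice the area = |179| = 179; area = 179/2; boundary points = 1 + 1 + 1 = 3; strictly interior points = area - boundary/2 + 1 = 89; answer 89
Step 4: W3 = 89; d = 6; total draws C(15,5) = 3003; favorable C(13,5) = 1287; P = 3/7; answer 3/7

3/7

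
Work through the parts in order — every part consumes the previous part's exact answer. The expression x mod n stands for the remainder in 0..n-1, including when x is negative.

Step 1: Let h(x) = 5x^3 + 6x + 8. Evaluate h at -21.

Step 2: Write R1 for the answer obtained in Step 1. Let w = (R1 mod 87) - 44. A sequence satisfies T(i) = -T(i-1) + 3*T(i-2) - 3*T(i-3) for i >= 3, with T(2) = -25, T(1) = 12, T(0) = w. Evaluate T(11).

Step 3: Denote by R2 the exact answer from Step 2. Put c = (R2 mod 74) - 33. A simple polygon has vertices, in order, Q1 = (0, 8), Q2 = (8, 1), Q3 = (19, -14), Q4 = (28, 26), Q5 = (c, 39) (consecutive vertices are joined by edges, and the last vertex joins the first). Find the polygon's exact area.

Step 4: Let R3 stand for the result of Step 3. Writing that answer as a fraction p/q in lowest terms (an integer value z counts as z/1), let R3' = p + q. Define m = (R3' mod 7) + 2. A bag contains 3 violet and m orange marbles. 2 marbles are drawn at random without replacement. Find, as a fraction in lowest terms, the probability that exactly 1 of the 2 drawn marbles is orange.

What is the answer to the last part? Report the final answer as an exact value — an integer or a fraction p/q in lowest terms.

3/5

Step 1: 5*(-21)^3 + 6*(-21)^1 + 8 = (-46305) + (-126) + (8) = -46423; answer -46423
Step 2: R1 = -46423; w = -9; T(3) = -1*(-25) + 3*(12) - 3*(-9) = 88; iterating: T(3)=88, T(4)=-199, T(5)=538, T(6)=-1399, T(7)=3610, T(8)=-9421, T(9)=24448, T(10)=-63541, T(11)=165148; answer 165148
Step 3: R2 = 165148; c = 21; cross terms: (0*1 - 8*8)=-64, (8*-14 - 19*1)=-131, (19*26 - 28*-14)=886, (28*39 - 21*26)=546, (21*8 - 0*39)=168; twice the area = |1405| = 1405; area = 1405/2; answer 1405/2
Step 4: R3 = 1405/2; threaded value p + q = 1407; m = 2; total draws C(5,2) = 10; favorable C(2,1)*C(3,1) = 6; P = 3/5; answer 3/5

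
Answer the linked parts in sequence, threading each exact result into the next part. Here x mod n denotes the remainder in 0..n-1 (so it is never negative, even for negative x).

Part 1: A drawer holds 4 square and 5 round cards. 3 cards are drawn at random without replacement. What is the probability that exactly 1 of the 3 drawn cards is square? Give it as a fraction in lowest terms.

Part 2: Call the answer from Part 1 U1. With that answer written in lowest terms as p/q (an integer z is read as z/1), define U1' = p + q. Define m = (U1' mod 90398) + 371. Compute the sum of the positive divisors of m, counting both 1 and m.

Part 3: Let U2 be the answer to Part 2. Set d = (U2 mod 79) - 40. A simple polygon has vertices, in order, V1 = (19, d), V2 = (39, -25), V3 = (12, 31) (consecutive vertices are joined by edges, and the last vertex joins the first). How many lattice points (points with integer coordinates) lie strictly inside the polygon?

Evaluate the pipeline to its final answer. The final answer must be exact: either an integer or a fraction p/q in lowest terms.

411

Part 1: total draws C(9,3) = 84; favorable C(4,1)*C(5,2) = 40; P = 10/21; answer 10/21
Part 2: U1 = 10/21; threaded value p + q = 31; m = 402; 402 = 2 * 3 * 67; sigma = (1 + 2) * (1 + 3) * (1 + 67) = 3 * 4 * 68 = 816; answer 816
Part 3: U2 = 816; d = -14; cross terms: (19*-25 - 39*-14)=71, (39*31 - 12*-25)=1509, (12*-14 - 19*31)=-757; twice the area = |823| = 823; area = 823/2; boundary points = 1 + 1 + 1 = 3; strictly interior points = area - boundary/2 + 1 = 411; answer 411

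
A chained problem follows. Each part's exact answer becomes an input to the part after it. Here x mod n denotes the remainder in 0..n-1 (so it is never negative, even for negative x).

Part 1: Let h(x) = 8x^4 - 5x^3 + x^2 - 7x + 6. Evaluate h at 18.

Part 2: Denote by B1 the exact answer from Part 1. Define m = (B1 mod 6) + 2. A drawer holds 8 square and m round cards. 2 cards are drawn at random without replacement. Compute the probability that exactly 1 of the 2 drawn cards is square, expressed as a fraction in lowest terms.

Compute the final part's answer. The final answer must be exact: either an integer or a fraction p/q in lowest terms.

Part 1: 8*(18)^4 - 5*(18)^3 + 1*(18)^2 - 7*(18)^1 + 6 = (839808) + (-29160) + (324) + (-126) + (6) = 810852; answer 810852
Part 2: B1 = 810852; m = 2; total draws C(10,2) = 45; favorable C(8,1)*C(2,1) = 16; P = 16/45; answer 16/45

16/45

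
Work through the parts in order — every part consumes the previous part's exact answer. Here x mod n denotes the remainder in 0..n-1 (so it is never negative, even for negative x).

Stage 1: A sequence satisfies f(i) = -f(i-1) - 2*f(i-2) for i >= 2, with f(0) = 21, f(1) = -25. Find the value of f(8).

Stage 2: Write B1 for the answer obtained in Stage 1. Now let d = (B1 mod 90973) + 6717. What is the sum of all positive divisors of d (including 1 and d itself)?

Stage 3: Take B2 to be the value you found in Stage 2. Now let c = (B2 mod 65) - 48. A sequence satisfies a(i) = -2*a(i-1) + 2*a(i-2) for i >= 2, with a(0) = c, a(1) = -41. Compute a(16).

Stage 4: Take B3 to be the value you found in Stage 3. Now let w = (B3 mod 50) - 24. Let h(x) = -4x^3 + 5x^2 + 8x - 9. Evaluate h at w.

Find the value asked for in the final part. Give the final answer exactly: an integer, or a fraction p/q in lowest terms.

Stage 1: f(2) = -1*(-25) - 2*(21) = -17; iterating: f(2)=-17, f(3)=67, f(4)=-33, f(5)=-101, f(6)=167, f(7)=35, f(8)=-369; answer -369
Stage 2: B1 = -369; d = 97321; 97321 = 7 * 13903; sigma = (1 + 7) * (1 + 13903) = 8 * 13904 = 111232; answer 111232
Stage 3: B2 = 111232; c = -31; a(2) = -2*(-41) + 2*(-31) = 20; iterating: a(2)=20, a(3)=-122, a(4)=284, a(5)=-812, a(6)=2192, a(7)=-6008, a(8)=16400, a(9)=-44816, a(10)=122432, a(11)=-334496, a(12)=913856, a(13)=-2496704, a(14)=6821120, a(15)=-18635648, a(16)=50913536; answer 50913536
Stage 4: B3 = 50913536; w = 12; -4*(12)^3 + 5*(12)^2 + 8*(12)^1 - 9 = (-6912) + (720) + (96) + (-9) = -6105; answer -6105

-6105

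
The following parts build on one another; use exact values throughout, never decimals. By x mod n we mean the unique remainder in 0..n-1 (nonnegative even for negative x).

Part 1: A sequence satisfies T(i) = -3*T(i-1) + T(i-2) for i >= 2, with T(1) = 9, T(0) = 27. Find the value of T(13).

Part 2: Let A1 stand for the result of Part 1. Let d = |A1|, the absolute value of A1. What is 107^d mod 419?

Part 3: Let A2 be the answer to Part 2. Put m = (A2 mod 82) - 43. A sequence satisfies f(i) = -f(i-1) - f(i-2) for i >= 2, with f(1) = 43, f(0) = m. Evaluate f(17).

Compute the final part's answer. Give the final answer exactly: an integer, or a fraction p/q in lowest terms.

-35

Part 1: T(2) = -3*(9) + 1*(27) = 0; iterating: T(2)=0, T(3)=9, T(4)=-27, T(5)=90, T(6)=-297, T(7)=981, T(8)=-3240, T(9)=10701, T(10)=-35343, T(11)=116730, T(12)=-385533, T(13)=1273329; answer 1273329
Part 2: A1 = 1273329; d = 1273329; squarings mod 419: 107^1=107, 107^2=136, 107^4=60, 107^8=248, 107^16=330, 107^32=379, 107^64=343, 107^128=329, 107^256=139, 107^512=47, 107^1024=114, 107^2048=7, 107^4096=49, 107^8192=306, 107^16384=199, 107^32768=215, 107^65536=135, 107^131072=208, 107^262144=107, 107^524288=136, 107^1048576=60; 107^1273329 = 107^1 * 107^16 * 107^32 * 107^64 * 107^128 * 107^256 * 107^1024 * 107^2048 * 107^8192 * 107^16384 * 107^65536 * 107^131072 * 107^1048576 = 199 (mod 419); answer 199
Part 3: A2 = 199; m = -8; f(2) = -1*(43) - 1*(-8) = -35; iterating: f(2)=-35, f(3)=-8, f(4)=43, f(5)=-35, f(6)=-8, f(7)=43, f(8)=-35, f(9)=-8, f(10)=43, f(11)=-35, f(12)=-8, f(13)=43, f(14)=-35, f(15)=-8, f(16)=43, f(17)=-35; answer -35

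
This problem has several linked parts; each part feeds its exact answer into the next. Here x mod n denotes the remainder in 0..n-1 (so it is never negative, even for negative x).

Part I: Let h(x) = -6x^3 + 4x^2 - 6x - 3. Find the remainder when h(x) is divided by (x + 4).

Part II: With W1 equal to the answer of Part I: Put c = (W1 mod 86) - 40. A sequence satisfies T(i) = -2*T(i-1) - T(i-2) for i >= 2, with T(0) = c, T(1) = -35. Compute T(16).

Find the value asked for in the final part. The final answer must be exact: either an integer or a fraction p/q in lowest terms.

575

Part I: remainder = value at the root: -6*(-4)^3 + 4*(-4)^2 - 6*(-4)^1 - 3 = (384) + (64) + (24) + (-3) = 469; answer 469
Part II: W1 = 469; c = -1; T(2) = -2*(-35) - 1*(-1) = 71; iterating: T(2)=71, T(3)=-107, T(4)=143, T(5)=-179, T(6)=215, T(7)=-251, T(8)=287, T(9)=-323, T(10)=359, T(11)=-395, T(12)=431, T(13)=-467, T(14)=503, T(15)=-539, T(16)=575; answer 575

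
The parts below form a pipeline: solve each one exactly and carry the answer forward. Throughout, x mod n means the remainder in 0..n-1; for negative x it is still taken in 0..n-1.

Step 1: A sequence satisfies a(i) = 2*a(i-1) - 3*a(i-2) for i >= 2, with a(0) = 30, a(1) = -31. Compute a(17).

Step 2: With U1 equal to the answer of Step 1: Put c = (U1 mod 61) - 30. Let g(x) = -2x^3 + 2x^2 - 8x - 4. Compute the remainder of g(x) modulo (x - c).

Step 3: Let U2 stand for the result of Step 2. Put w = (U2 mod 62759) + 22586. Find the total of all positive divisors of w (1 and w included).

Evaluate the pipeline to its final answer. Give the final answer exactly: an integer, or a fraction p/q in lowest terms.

80928

Step 1: a(2) = 2*(-31) - 3*(30) = -152; iterating: a(2)=-152, a(3)=-211, a(4)=34, a(5)=701, a(6)=1300, a(7)=497, a(8)=-2906, a(9)=-7303, a(10)=-5888, a(11)=10133, a(12)=37930, a(13)=45461, a(14)=-22868, a(15)=-182119, a(16)=-295634, a(17)=-44911; answer -44911
Step 2: U1 = -44911; c = 16; remainder = value at the root: -2*(16)^3 + 2*(16)^2 - 8*(16)^1 - 4 = (-8192) + (512) + (-128) + (-4) = -7812; answer -7812
Step 3: U2 = -7812; w = 77533; 77533 = 23 * 3371; sigma = (1 + 23) * (1 + 3371) = 24 * 3372 = 80928; answer 80928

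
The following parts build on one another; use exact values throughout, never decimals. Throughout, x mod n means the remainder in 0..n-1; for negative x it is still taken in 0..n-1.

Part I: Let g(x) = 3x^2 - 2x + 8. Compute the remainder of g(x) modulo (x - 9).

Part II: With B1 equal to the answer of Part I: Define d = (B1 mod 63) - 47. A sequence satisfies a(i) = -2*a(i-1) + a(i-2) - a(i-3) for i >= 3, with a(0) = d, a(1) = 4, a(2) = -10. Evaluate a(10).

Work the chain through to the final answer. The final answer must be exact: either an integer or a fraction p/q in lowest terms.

Part I: remainder = value at the root: 3*(9)^2 - 2*(9)^1 + 8 = (243) + (-18) + (8) = 233; answer 233
Part II: B1 = 233; d = -3; a(3) = -2*(-10) + 1*(4) - 1*(-3) = 27; iterating: a(3)=27, a(4)=-68, a(5)=173, a(6)=-441, a(7)=1123, a(8)=-2860, a(9)=7284, a(10)=-18551; answer -18551

-18551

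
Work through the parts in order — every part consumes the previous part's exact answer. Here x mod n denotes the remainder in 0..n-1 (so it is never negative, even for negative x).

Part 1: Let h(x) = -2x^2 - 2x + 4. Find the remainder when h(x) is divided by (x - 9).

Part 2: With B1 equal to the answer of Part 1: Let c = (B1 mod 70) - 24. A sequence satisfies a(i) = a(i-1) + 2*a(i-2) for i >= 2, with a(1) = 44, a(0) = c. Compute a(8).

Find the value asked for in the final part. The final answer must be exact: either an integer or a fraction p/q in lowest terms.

4600

Part 1: remainder = value at the root: -2*(9)^2 - 2*(9)^1 + 4 = (-162) + (-18) + (4) = -176; answer -176
Part 2: B1 = -176; c = 10; a(2) = 1*(44) + 2*(10) = 64; iterating: a(2)=64, a(3)=152, a(4)=280, a(5)=584, a(6)=1144, a(7)=2312, a(8)=4600; answer 4600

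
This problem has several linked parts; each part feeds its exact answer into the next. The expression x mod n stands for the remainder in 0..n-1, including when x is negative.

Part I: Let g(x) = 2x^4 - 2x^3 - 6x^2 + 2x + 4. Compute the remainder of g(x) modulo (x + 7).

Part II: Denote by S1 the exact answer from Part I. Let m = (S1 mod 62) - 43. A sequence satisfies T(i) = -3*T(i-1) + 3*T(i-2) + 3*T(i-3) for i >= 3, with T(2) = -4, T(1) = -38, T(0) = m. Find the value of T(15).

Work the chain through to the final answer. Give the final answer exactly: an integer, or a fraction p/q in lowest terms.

-358358661

Part I: remainder = value at the root: 2*(-7)^4 - 2*(-7)^3 - 6*(-7)^2 + 2*(-7)^1 + 4 = (4802) + (686) + (-294) + (-14) + (4) = 5184; answer 5184
Part II: S1 = 5184; m = -5; T(3) = -3*(-4) + 3*(-38) + 3*(-5) = -117; iterating: T(3)=-117, T(4)=225, T(5)=-1038, T(6)=3438, T(7)=-12753, T(8)=45459, T(9)=-164322, T(10)=591084, T(11)=-2129841, T(12)=7669809, T(13)=-27625698, T(14)=99496998, T(15)=-358358661; answer -358358661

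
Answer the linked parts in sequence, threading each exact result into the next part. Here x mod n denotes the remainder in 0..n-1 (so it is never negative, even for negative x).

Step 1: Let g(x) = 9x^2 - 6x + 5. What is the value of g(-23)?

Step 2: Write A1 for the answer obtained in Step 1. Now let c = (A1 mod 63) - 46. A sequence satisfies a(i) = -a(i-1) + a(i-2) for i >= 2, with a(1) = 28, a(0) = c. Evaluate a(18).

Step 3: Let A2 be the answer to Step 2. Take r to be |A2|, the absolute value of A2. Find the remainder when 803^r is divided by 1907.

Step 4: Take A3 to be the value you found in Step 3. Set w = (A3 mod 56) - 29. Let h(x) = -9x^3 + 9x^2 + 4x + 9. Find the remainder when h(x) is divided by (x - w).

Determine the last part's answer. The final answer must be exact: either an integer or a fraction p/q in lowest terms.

Step 1: 9*(-23)^2 - 6*(-23)^1 + 5 = (4761) + (138) + (5) = 4904; answer 4904
Step 2: A1 = 4904; c = 7; a(2) = -1*(28) + 1*(7) = -21; iterating: a(2)=-21, a(3)=49, a(4)=-70, a(5)=119, a(6)=-189, a(7)=308, a(8)=-497, a(9)=805, a(10)=-1302, a(11)=2107, a(12)=-3409, a(13)=5516, a(14)=-8925, a(15)=14441, a(16)=-23366, a(17)=37807, a(18)=-61173; answer -61173
Step 3: A2 = -61173; r = 61173; squarings mod 1907: 803^1=803, 803^2=243, 803^4=1839, 803^8=810, 803^16=92, 803^32=836, 803^64=934, 803^128=857, 803^256=254, 803^512=1585, 803^1024=706, 803^2048=709, 803^4096=1140, 803^8192=933, 803^16384=897, 803^32768=1762; 803^61173 = 803^1 * 803^4 * 803^16 * 803^32 * 803^64 * 803^128 * 803^512 * 803^1024 * 803^2048 * 803^8192 * 803^16384 * 803^32768 = 373 (mod 1907); answer 373
Step 4: A3 = 373; w = 8; remainder = value at the root: -9*(8)^3 + 9*(8)^2 + 4*(8)^1 + 9 = (-4608) + (576) + (32) + (9) = -3991; answer -3991

-3991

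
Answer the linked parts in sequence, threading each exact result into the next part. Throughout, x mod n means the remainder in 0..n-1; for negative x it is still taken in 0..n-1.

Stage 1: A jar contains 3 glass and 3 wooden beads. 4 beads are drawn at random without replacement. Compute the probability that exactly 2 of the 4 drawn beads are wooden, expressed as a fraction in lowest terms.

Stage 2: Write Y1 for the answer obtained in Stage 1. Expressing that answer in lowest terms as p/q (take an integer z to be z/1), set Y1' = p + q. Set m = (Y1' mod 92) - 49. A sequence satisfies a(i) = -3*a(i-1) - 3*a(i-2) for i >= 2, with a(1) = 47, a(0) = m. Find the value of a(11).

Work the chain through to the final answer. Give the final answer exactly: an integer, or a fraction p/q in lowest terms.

18468

Stage 1: total draws C(6,4) = 15; favorable C(3,2)*C(3,2) = 9; P = 3/5; answer 3/5
Stage 2: Y1 = 3/5; threaded value p + q = 8; m = -41; a(2) = -3*(47) - 3*(-41) = -18; iterating: a(2)=-18, a(3)=-87, a(4)=315, a(5)=-684, a(6)=1107, a(7)=-1269, a(8)=486, a(9)=2349, a(10)=-8505, a(11)=18468; answer 18468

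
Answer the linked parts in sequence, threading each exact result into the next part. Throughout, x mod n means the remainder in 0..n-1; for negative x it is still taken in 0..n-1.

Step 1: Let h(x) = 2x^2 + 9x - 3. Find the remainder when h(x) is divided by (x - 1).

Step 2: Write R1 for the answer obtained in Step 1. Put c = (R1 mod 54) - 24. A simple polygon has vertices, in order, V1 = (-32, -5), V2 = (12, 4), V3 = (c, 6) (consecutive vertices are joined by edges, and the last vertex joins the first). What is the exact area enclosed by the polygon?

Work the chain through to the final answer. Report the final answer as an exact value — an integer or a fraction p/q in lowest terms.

170

Step 1: remainder = value at the root: 2*(1)^2 + 9*(1)^1 - 3 = (2) + (9) + (-3) = 8; answer 8
Step 2: R1 = 8; c = -16; cross terms: (-32*4 - 12*-5)=-68, (12*6 - -16*4)=136, (-16*-5 - -32*6)=272; twice the area = |340| = 340; area = 170; answer 170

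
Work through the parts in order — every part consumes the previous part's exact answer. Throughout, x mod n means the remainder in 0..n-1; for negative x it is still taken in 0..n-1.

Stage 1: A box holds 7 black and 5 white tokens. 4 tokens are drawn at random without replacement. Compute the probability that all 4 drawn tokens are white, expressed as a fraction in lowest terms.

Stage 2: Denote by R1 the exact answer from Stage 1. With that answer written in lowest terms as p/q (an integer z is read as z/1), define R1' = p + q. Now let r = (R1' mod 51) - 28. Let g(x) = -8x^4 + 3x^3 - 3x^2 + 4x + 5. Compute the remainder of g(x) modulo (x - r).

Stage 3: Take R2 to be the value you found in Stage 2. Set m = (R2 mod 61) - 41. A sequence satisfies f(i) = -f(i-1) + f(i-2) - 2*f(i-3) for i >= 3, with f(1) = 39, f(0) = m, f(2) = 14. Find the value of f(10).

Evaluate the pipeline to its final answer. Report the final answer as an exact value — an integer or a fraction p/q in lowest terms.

-5003

Stage 1: total draws C(12,4) = 495; favorable C(5,4) = 5; P = 1/99; answer 1/99
Stage 2: R1 = 1/99; threaded value p + q = 100; r = 21; remainder = value at the root: -8*(21)^4 + 3*(21)^3 - 3*(21)^2 + 4*(21)^1 + 5 = (-1555848) + (27783) + (-1323) + (84) + (5) = -1529299; answer -1529299
Stage 3: R2 = -1529299; m = -9; f(3) = -1*(14) + 1*(39) - 2*(-9) = 43; iterating: f(3)=43, f(4)=-107, f(5)=122, f(6)=-315, f(7)=651, f(8)=-1210, f(9)=2491, f(10)=-5003; answer -5003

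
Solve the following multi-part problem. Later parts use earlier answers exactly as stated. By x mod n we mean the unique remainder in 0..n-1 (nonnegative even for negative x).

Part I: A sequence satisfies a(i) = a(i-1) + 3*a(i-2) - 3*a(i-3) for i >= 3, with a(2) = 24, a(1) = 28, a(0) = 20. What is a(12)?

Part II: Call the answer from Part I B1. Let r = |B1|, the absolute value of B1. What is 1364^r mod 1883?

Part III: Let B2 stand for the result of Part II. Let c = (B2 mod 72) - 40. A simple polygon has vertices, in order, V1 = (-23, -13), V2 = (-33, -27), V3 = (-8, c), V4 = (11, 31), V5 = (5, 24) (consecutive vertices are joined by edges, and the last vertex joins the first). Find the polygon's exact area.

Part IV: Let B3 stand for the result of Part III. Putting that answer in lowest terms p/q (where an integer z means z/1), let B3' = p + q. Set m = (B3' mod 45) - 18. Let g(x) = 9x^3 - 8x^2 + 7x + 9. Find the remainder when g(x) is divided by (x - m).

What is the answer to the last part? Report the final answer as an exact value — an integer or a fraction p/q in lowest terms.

Part I: a(3) = 1*(24) + 3*(28) - 3*(20) = 48; iterating: a(3)=48, a(4)=36, a(5)=108, a(6)=72, a(7)=288, a(8)=180, a(9)=828, a(10)=504, a(11)=2448, a(12)=1476; answer 1476
Part II: B1 = 1476; r = 1476; squarings mod 1883: 1364^1=1364, 1364^2=92, 1364^4=932, 1364^8=561, 1364^16=260, 1364^32=1695, 1364^64=1450, 1364^128=1072, 1364^256=554, 1364^512=1870, 1364^1024=169; 1364^1476 = 1364^4 * 1364^64 * 1364^128 * 1364^256 * 1364^1024 = 715 (mod 1883); answer 715
Part III: B2 = 715; c = 27; cross terms: (-23*-27 - -33*-13)=192, (-33*27 - -8*-27)=-1107, (-8*31 - 11*27)=-545, (11*24 - 5*31)=109, (5*-13 - -23*24)=487; twice the area = |-864| = 864; area = 432; answer 432
Part IV: B3 = 432; threaded value p + q = 433; m = 10; remainder = value at the root: 9*(10)^3 - 8*(10)^2 + 7*(10)^1 + 9 = (9000) + (-800) + (70) + (9) = 8279; answer 8279

8279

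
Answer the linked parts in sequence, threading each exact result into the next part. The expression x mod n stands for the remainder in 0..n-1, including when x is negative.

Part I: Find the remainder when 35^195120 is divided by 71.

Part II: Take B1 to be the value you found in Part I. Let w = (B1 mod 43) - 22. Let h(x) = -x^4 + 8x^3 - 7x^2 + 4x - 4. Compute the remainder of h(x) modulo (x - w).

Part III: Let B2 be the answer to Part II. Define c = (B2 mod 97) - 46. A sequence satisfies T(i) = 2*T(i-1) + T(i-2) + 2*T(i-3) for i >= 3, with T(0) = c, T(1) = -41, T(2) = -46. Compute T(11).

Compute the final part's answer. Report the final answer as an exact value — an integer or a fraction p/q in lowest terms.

-336089

Part I: squarings mod 71: 35^1=35, 35^2=18, 35^4=40, 35^8=38, 35^16=24, 35^32=8, 35^64=64, 35^128=49, 35^256=58, 35^512=27, 35^1024=19, 35^2048=6, 35^4096=36, 35^8192=18, 35^16384=40, 35^32768=38, 35^65536=24, 35^131072=8; 35^195120 = 35^16 * 35^32 * 35^512 * 35^2048 * 35^4096 * 35^8192 * 35^16384 * 35^32768 * 35^131072 = 32 (mod 71); answer 32
Part II: B1 = 32; w = 10; remainder = value at the root: -1*(10)^4 + 8*(10)^3 - 7*(10)^2 + 4*(10)^1 - 4 = (-10000) + (8000) + (-700) + (40) + (-4) = -2664; answer -2664
Part III: B2 = -2664; c = 6; T(3) = 2*(-46) + 1*(-41) + 2*(6) = -121; iterating: T(3)=-121, T(4)=-370, T(5)=-953, T(6)=-2518, T(7)=-6729, T(8)=-17882, T(9)=-47529, T(10)=-126398, T(11)=-336089; answer -336089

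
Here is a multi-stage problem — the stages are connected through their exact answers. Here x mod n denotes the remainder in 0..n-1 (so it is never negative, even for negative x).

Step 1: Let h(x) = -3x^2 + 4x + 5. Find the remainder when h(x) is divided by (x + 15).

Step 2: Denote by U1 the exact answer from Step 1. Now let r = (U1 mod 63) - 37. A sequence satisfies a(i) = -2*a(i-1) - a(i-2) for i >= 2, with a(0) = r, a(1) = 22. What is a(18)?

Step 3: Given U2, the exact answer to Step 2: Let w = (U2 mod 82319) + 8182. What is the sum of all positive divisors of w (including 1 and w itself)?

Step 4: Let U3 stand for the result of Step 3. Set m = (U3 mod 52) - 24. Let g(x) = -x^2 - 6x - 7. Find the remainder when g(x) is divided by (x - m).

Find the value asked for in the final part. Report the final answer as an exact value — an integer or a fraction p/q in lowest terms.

-439

Step 1: remainder = value at the root: -3*(-15)^2 + 4*(-15)^1 + 5 = (-675) + (-60) + (5) = -730; answer -730
Step 2: U1 = -730; r = -11; a(2) = -2*(22) - 1*(-11) = -33; iterating: a(2)=-33, a(3)=44, a(4)=-55, a(5)=66, a(6)=-77, a(7)=88, a(8)=-99, a(9)=110, a(10)=-121, a(11)=132, a(12)=-143, a(13)=154, a(14)=-165, a(15)=176, a(16)=-187, a(17)=198, a(18)=-209; answer -209
Step 3: U2 = -209; w = 90292; 90292 = 2^2 * 22573; sigma = (1 + 2 + 4) * (1 + 22573) = 7 * 22574 = 158018; answer 158018
Step 4: U3 = 158018; m = 18; remainder = value at the root: -1*(18)^2 - 6*(18)^1 - 7 = (-324) + (-108) + (-7) = -439; answer -439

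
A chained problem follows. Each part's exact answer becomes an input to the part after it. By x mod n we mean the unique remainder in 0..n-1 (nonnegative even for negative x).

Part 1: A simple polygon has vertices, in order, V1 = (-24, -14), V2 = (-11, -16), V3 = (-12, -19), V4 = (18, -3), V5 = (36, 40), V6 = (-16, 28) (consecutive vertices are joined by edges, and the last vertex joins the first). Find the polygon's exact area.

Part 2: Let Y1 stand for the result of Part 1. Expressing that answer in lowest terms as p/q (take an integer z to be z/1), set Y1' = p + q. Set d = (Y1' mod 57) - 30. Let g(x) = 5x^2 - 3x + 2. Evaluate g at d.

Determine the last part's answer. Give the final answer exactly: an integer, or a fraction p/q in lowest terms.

2270

Part 1: cross terms: (-24*-16 - -11*-14)=230, (-11*-19 - -12*-16)=17, (-12*-3 - 18*-19)=378, (18*40 - 36*-3)=828, (36*28 - -16*40)=1648, (-16*-14 - -24*28)=896; twice the area = |3997| = 3997; area = 3997/2; answer 3997/2
Part 2: Y1 = 3997/2; threaded value p + q = 3999; d = -21; 5*(-21)^2 - 3*(-21)^1 + 2 = (2205) + (63) + (2) = 2270; answer 2270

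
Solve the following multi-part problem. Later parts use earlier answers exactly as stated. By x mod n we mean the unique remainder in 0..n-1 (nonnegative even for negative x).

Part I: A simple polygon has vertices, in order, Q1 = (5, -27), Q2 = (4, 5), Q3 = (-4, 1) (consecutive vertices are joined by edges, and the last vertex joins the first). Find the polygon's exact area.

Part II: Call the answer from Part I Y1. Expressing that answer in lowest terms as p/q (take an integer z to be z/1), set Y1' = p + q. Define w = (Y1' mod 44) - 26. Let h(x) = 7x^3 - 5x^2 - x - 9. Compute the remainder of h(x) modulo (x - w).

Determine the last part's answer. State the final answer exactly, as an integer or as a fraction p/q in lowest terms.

Part I: cross terms: (5*5 - 4*-27)=133, (4*1 - -4*5)=24, (-4*-27 - 5*1)=103; twice the area = |260| = 260; area = 130; answer 130
Part II: Y1 = 130; threaded value p + q = 131; w = 17; remainder = value at the root: 7*(17)^3 - 5*(17)^2 - 1*(17)^1 - 9 = (34391) + (-1445) + (-17) + (-9) = 32920; answer 32920

32920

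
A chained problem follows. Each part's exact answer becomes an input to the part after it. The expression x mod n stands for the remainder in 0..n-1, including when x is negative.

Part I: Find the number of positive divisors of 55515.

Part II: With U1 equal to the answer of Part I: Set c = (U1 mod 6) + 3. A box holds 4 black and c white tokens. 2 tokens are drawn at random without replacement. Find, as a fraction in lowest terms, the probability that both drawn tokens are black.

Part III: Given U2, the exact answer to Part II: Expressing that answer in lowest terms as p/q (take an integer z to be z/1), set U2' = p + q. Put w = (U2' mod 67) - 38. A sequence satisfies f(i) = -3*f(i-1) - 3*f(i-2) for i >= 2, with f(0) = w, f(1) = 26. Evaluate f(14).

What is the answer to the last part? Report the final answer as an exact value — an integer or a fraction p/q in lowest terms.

10935

Part I: 55515 = 3 * 5 * 3701; number of divisors = (1+1) * (1+1) * (1+1) = 8; answer 8
Part II: U1 = 8; c = 5; total draws C(9,2) = 36; favorable C(4,2) = 6; P = 1/6; answer 1/6
Part III: U2 = 1/6; threaded value p + q = 7; w = -31; f(2) = -3*(26) - 3*(-31) = 15; iterating: f(2)=15, f(3)=-123, f(4)=324, f(5)=-603, f(6)=837, f(7)=-702, f(8)=-405, f(9)=3321, f(10)=-8748, f(11)=16281, f(12)=-22599, f(13)=18954, f(14)=10935; answer 10935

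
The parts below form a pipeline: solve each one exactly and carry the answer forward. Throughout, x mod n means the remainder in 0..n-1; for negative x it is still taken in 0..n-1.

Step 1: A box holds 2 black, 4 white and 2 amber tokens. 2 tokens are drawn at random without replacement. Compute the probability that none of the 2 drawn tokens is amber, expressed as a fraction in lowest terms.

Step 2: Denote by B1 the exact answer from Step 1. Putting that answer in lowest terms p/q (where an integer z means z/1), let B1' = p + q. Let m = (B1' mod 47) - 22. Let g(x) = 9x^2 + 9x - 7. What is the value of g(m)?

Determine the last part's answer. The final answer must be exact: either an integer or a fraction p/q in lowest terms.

Step 1: total draws C(8,2) = 28; favorable C(6,2) = 15; P = 15/28; answer 15/28
Step 2: B1 = 15/28; threaded value p + q = 43; m = 21; 9*(21)^2 + 9*(21)^1 - 7 = (3969) + (189) + (-7) = 4151; answer 4151

4151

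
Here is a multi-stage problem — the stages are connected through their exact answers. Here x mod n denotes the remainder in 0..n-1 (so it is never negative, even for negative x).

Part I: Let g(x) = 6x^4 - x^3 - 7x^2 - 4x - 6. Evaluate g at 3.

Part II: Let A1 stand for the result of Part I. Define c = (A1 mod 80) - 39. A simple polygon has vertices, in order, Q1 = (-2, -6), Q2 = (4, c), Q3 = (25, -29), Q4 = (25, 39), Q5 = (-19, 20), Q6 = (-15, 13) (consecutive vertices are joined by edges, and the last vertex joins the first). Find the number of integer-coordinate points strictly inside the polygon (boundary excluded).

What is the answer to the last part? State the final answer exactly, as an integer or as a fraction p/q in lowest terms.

Part I: 6*(3)^4 - 1*(3)^3 - 7*(3)^2 - 4*(3)^1 - 6 = (486) + (-27) + (-63) + (-12) + (-6) = 378; answer 378
Part II: A1 = 378; c = 19; cross terms: (-2*19 - 4*-6)=-14, (4*-29 - 25*19)=-591, (25*39 - 25*-29)=1700, (25*20 - -19*39)=1241, (-19*13 - -15*20)=53, (-15*-6 - -2*13)=116; twice the area = |2505| = 2505; area = 2505/2; boundary points = 1 + 3 + 68 + 1 + 1 + 1 = 75; strictly interior points = area - boundary/2 + 1 = 1216; answer 1216

1216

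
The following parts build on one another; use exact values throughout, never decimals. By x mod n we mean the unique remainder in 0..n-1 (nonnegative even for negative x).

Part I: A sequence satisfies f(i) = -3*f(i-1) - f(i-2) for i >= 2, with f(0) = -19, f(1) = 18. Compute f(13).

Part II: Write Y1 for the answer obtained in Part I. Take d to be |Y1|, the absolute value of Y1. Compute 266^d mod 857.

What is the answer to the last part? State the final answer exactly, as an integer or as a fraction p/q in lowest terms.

238

Part I: f(2) = -3*(18) - 1*(-19) = -35; iterating: f(2)=-35, f(3)=87, f(4)=-226, f(5)=591, f(6)=-1547, f(7)=4050, f(8)=-10603, f(9)=27759, f(10)=-72674, f(11)=190263, f(12)=-498115, f(13)=1304082; answer 1304082
Part II: Y1 = 1304082; d = 1304082; squarings mod 857: 266^1=266, 266^2=482, 266^4=77, 266^8=787, 266^16=615, 266^32=288, 266^64=672, 266^128=802, 266^256=454, 266^512=436, 266^1024=699, 266^2048=111, 266^4096=323, 266^8192=632, 266^16384=62, 266^32768=416, 266^65536=799, 266^131072=793, 266^262144=668, 266^524288=584, 266^1048576=827; 266^1304082 = 266^2 * 266^16 * 266^512 * 266^1024 * 266^8192 * 266^16384 * 266^32768 * 266^65536 * 266^131072 * 266^1048576 = 238 (mod 857); answer 238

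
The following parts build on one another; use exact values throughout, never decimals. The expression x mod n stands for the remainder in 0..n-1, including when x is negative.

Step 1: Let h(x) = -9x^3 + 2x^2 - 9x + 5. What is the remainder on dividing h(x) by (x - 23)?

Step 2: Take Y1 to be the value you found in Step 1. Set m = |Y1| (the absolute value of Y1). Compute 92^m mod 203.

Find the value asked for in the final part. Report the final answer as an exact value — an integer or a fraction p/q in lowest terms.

57

Step 1: remainder = value at the root: -9*(23)^3 + 2*(23)^2 - 9*(23)^1 + 5 = (-109503) + (1058) + (-207) + (5) = -108647; answer -108647
Step 2: Y1 = -108647; m = 108647; squarings mod 203: 92^1=92, 92^2=141, 92^4=190, 92^8=169, 92^16=141, 92^32=190, 92^64=169, 92^128=141, 92^256=190, 92^512=169, 92^1024=141, 92^2048=190, 92^4096=169, 92^8192=141, 92^16384=190, 92^32768=169, 92^65536=141; 92^108647 = 92^1 * 92^2 * 92^4 * 92^32 * 92^64 * 92^2048 * 92^8192 * 92^32768 * 92^65536 = 57 (mod 203); answer 57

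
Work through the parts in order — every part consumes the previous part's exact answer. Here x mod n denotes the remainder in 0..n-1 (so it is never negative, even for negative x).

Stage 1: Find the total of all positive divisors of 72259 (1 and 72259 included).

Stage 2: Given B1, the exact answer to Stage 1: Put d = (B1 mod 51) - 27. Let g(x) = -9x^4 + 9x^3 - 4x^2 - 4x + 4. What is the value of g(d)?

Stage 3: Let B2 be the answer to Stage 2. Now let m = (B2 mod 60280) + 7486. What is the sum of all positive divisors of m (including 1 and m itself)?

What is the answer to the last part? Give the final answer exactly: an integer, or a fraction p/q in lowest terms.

27042

Stage 1: 72259 = 11 * 6569; sigma = (1 + 11) * (1 + 6569) = 12 * 6570 = 78840; answer 78840
Stage 2: B1 = 78840; d = 18; -9*(18)^4 + 9*(18)^3 - 4*(18)^2 - 4*(18)^1 + 4 = (-944784) + (52488) + (-1296) + (-72) + (4) = -893660; answer -893660
Stage 3: B2 = -893660; m = 18026; 18026 = 2 * 9013; sigma = (1 + 2) * (1 + 9013) = 3 * 9014 = 27042; answer 27042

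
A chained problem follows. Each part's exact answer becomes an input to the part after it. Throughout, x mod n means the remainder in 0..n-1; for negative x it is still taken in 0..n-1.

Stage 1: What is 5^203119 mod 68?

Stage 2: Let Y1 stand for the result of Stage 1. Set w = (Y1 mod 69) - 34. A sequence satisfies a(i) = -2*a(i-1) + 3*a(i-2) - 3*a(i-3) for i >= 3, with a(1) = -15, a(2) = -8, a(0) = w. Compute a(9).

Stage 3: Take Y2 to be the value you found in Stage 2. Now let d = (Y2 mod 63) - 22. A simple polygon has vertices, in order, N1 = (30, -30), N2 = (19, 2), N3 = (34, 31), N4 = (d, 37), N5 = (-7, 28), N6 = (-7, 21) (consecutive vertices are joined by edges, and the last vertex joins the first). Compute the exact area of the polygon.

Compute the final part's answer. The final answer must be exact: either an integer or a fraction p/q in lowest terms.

Stage 1: squarings mod 68: 5^1=5, 5^2=25, 5^4=13, 5^8=33, 5^16=1, 5^32=1, 5^64=1, 5^128=1, 5^256=1, 5^512=1, 5^1024=1, 5^2048=1, 5^4096=1, 5^8192=1, 5^16384=1, 5^32768=1, 5^65536=1, 5^131072=1; 5^203119 = 5^1 * 5^2 * 5^4 * 5^8 * 5^32 * 5^64 * 5^256 * 5^2048 * 5^4096 * 5^65536 * 5^131072 = 41 (mod 68); answer 41
Stage 2: Y1 = 41; w = 7; a(3) = -2*(-8) + 3*(-15) - 3*(7) = -50; iterating: a(3)=-50, a(4)=121, a(5)=-368, a(6)=1249, a(7)=-3965, a(8)=12781, a(9)=-41204; answer -41204
Stage 3: Y2 = -41204; d = 39; cross terms: (30*2 - 19*-30)=630, (19*31 - 34*2)=521, (34*37 - 39*31)=49, (39*28 - -7*37)=1351, (-7*21 - -7*28)=49, (-7*-30 - 30*21)=-420; twice the area = |2180| = 2180; area = 1090; answer 1090

1090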